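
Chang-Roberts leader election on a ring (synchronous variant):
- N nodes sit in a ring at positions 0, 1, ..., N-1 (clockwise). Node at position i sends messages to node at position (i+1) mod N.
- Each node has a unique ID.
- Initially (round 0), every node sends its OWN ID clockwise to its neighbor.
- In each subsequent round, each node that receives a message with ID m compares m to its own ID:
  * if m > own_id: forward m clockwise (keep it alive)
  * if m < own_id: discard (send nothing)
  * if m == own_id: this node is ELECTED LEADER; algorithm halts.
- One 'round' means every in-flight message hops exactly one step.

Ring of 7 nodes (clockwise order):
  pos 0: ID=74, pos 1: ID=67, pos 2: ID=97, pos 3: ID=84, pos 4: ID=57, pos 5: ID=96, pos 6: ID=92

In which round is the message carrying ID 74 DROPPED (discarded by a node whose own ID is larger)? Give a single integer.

Answer: 2

Derivation:
Round 1: pos1(id67) recv 74: fwd; pos2(id97) recv 67: drop; pos3(id84) recv 97: fwd; pos4(id57) recv 84: fwd; pos5(id96) recv 57: drop; pos6(id92) recv 96: fwd; pos0(id74) recv 92: fwd
Round 2: pos2(id97) recv 74: drop; pos4(id57) recv 97: fwd; pos5(id96) recv 84: drop; pos0(id74) recv 96: fwd; pos1(id67) recv 92: fwd
Round 3: pos5(id96) recv 97: fwd; pos1(id67) recv 96: fwd; pos2(id97) recv 92: drop
Round 4: pos6(id92) recv 97: fwd; pos2(id97) recv 96: drop
Round 5: pos0(id74) recv 97: fwd
Round 6: pos1(id67) recv 97: fwd
Round 7: pos2(id97) recv 97: ELECTED
Message ID 74 originates at pos 0; dropped at pos 2 in round 2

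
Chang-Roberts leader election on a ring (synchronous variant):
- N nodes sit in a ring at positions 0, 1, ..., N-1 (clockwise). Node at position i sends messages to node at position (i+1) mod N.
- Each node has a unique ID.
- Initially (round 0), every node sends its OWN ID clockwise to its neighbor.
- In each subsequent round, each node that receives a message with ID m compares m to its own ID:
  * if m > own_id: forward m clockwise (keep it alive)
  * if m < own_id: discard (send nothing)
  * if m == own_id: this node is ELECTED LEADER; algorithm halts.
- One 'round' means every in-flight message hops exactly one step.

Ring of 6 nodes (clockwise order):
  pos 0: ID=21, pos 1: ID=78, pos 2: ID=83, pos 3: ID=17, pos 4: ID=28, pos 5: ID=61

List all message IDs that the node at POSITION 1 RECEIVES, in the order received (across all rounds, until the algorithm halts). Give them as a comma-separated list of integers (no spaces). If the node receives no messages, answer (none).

Answer: 21,61,83

Derivation:
Round 1: pos1(id78) recv 21: drop; pos2(id83) recv 78: drop; pos3(id17) recv 83: fwd; pos4(id28) recv 17: drop; pos5(id61) recv 28: drop; pos0(id21) recv 61: fwd
Round 2: pos4(id28) recv 83: fwd; pos1(id78) recv 61: drop
Round 3: pos5(id61) recv 83: fwd
Round 4: pos0(id21) recv 83: fwd
Round 5: pos1(id78) recv 83: fwd
Round 6: pos2(id83) recv 83: ELECTED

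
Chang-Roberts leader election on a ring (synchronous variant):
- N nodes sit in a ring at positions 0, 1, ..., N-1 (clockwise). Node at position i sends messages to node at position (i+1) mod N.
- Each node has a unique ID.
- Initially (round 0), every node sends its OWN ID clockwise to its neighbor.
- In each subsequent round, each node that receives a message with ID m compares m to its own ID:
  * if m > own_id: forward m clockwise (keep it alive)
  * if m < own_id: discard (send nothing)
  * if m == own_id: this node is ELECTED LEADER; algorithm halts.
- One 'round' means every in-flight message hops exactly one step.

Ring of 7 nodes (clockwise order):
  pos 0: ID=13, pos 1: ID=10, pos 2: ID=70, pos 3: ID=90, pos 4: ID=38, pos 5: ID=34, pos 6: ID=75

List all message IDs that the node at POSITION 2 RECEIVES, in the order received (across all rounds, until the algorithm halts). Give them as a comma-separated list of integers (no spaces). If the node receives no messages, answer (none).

Answer: 10,13,75,90

Derivation:
Round 1: pos1(id10) recv 13: fwd; pos2(id70) recv 10: drop; pos3(id90) recv 70: drop; pos4(id38) recv 90: fwd; pos5(id34) recv 38: fwd; pos6(id75) recv 34: drop; pos0(id13) recv 75: fwd
Round 2: pos2(id70) recv 13: drop; pos5(id34) recv 90: fwd; pos6(id75) recv 38: drop; pos1(id10) recv 75: fwd
Round 3: pos6(id75) recv 90: fwd; pos2(id70) recv 75: fwd
Round 4: pos0(id13) recv 90: fwd; pos3(id90) recv 75: drop
Round 5: pos1(id10) recv 90: fwd
Round 6: pos2(id70) recv 90: fwd
Round 7: pos3(id90) recv 90: ELECTED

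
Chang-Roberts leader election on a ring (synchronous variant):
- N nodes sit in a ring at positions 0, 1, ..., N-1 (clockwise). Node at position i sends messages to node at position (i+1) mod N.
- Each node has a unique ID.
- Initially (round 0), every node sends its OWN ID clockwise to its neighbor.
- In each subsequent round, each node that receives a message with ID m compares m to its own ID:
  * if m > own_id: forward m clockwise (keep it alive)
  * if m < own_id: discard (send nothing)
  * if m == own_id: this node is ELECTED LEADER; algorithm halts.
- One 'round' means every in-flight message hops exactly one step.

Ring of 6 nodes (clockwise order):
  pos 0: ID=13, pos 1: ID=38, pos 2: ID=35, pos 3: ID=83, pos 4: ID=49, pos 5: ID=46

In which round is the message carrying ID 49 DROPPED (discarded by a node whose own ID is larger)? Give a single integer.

Answer: 5

Derivation:
Round 1: pos1(id38) recv 13: drop; pos2(id35) recv 38: fwd; pos3(id83) recv 35: drop; pos4(id49) recv 83: fwd; pos5(id46) recv 49: fwd; pos0(id13) recv 46: fwd
Round 2: pos3(id83) recv 38: drop; pos5(id46) recv 83: fwd; pos0(id13) recv 49: fwd; pos1(id38) recv 46: fwd
Round 3: pos0(id13) recv 83: fwd; pos1(id38) recv 49: fwd; pos2(id35) recv 46: fwd
Round 4: pos1(id38) recv 83: fwd; pos2(id35) recv 49: fwd; pos3(id83) recv 46: drop
Round 5: pos2(id35) recv 83: fwd; pos3(id83) recv 49: drop
Round 6: pos3(id83) recv 83: ELECTED
Message ID 49 originates at pos 4; dropped at pos 3 in round 5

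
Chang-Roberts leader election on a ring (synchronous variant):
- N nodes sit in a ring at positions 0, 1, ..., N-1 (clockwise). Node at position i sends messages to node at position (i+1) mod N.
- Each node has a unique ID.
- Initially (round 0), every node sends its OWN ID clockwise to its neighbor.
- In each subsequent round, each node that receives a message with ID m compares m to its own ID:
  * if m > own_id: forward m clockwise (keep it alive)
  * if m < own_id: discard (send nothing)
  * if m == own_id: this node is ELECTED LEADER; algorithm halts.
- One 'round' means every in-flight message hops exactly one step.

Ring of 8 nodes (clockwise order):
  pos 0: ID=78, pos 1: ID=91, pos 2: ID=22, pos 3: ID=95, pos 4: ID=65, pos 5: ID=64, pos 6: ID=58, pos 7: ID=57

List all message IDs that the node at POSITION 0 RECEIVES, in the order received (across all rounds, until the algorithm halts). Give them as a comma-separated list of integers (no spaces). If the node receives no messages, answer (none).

Answer: 57,58,64,65,95

Derivation:
Round 1: pos1(id91) recv 78: drop; pos2(id22) recv 91: fwd; pos3(id95) recv 22: drop; pos4(id65) recv 95: fwd; pos5(id64) recv 65: fwd; pos6(id58) recv 64: fwd; pos7(id57) recv 58: fwd; pos0(id78) recv 57: drop
Round 2: pos3(id95) recv 91: drop; pos5(id64) recv 95: fwd; pos6(id58) recv 65: fwd; pos7(id57) recv 64: fwd; pos0(id78) recv 58: drop
Round 3: pos6(id58) recv 95: fwd; pos7(id57) recv 65: fwd; pos0(id78) recv 64: drop
Round 4: pos7(id57) recv 95: fwd; pos0(id78) recv 65: drop
Round 5: pos0(id78) recv 95: fwd
Round 6: pos1(id91) recv 95: fwd
Round 7: pos2(id22) recv 95: fwd
Round 8: pos3(id95) recv 95: ELECTED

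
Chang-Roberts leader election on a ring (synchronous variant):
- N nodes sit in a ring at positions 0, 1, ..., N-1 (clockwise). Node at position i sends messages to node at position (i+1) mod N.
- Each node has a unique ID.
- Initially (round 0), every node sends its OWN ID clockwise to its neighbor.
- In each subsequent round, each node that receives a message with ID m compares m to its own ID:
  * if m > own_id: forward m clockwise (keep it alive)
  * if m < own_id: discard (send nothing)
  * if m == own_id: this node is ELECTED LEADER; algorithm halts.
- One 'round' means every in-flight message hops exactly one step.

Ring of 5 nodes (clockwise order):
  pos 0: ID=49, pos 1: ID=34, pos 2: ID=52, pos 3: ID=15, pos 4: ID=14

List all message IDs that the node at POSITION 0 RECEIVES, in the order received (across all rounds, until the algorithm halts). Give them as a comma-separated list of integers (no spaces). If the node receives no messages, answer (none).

Answer: 14,15,52

Derivation:
Round 1: pos1(id34) recv 49: fwd; pos2(id52) recv 34: drop; pos3(id15) recv 52: fwd; pos4(id14) recv 15: fwd; pos0(id49) recv 14: drop
Round 2: pos2(id52) recv 49: drop; pos4(id14) recv 52: fwd; pos0(id49) recv 15: drop
Round 3: pos0(id49) recv 52: fwd
Round 4: pos1(id34) recv 52: fwd
Round 5: pos2(id52) recv 52: ELECTED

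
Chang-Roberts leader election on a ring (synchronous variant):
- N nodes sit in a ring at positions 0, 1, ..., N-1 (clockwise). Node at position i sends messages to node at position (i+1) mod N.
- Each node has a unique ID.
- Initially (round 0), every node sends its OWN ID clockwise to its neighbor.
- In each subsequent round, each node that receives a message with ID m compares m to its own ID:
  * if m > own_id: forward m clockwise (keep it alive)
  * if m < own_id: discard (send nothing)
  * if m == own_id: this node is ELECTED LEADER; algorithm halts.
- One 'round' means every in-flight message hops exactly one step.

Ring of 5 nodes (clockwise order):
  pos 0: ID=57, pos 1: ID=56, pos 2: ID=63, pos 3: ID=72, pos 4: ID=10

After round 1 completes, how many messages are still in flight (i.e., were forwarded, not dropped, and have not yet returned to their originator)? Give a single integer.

Answer: 2

Derivation:
Round 1: pos1(id56) recv 57: fwd; pos2(id63) recv 56: drop; pos3(id72) recv 63: drop; pos4(id10) recv 72: fwd; pos0(id57) recv 10: drop
After round 1: 2 messages still in flight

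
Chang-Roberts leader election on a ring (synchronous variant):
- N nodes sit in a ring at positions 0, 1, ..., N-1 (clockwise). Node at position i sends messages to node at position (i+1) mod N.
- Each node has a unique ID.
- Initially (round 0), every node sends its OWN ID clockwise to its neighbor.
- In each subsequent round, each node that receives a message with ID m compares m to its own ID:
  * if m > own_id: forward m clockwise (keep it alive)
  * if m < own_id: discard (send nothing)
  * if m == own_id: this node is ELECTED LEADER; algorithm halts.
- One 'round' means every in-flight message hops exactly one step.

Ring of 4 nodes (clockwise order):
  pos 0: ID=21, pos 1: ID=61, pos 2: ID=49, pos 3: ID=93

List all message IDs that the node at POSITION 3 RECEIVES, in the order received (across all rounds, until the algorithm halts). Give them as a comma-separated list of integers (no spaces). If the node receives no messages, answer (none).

Round 1: pos1(id61) recv 21: drop; pos2(id49) recv 61: fwd; pos3(id93) recv 49: drop; pos0(id21) recv 93: fwd
Round 2: pos3(id93) recv 61: drop; pos1(id61) recv 93: fwd
Round 3: pos2(id49) recv 93: fwd
Round 4: pos3(id93) recv 93: ELECTED

Answer: 49,61,93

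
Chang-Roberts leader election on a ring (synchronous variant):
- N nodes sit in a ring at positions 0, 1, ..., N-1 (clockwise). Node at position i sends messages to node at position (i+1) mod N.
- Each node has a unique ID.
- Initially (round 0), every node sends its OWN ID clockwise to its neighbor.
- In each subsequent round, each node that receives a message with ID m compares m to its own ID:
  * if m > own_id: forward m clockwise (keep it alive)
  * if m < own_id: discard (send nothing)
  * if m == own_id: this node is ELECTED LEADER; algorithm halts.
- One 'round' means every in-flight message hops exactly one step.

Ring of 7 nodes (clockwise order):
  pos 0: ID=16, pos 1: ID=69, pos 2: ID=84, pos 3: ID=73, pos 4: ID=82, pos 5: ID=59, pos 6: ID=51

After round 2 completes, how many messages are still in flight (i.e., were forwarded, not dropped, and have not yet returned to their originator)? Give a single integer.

Answer: 3

Derivation:
Round 1: pos1(id69) recv 16: drop; pos2(id84) recv 69: drop; pos3(id73) recv 84: fwd; pos4(id82) recv 73: drop; pos5(id59) recv 82: fwd; pos6(id51) recv 59: fwd; pos0(id16) recv 51: fwd
Round 2: pos4(id82) recv 84: fwd; pos6(id51) recv 82: fwd; pos0(id16) recv 59: fwd; pos1(id69) recv 51: drop
After round 2: 3 messages still in flight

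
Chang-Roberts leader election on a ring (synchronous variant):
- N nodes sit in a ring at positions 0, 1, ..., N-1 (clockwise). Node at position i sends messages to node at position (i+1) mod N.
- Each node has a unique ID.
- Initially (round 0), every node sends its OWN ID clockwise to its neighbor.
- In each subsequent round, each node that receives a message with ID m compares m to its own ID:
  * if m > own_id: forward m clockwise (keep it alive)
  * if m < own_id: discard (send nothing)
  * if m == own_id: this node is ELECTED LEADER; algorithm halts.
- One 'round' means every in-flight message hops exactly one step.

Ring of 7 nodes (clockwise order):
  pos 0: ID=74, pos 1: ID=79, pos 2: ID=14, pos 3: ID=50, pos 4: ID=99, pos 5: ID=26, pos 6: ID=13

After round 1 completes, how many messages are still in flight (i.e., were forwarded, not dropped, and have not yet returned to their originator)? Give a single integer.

Round 1: pos1(id79) recv 74: drop; pos2(id14) recv 79: fwd; pos3(id50) recv 14: drop; pos4(id99) recv 50: drop; pos5(id26) recv 99: fwd; pos6(id13) recv 26: fwd; pos0(id74) recv 13: drop
After round 1: 3 messages still in flight

Answer: 3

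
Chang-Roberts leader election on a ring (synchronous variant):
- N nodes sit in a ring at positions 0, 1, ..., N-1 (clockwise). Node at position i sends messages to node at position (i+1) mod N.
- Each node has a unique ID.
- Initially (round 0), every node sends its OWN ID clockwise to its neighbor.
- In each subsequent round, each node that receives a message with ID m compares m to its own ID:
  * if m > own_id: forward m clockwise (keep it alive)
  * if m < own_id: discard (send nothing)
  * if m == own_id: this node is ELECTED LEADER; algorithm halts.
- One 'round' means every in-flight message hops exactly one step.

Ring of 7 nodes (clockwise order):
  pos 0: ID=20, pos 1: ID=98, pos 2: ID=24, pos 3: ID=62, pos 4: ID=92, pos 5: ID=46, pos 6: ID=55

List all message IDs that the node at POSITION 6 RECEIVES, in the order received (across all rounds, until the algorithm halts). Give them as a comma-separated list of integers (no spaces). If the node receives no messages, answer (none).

Answer: 46,92,98

Derivation:
Round 1: pos1(id98) recv 20: drop; pos2(id24) recv 98: fwd; pos3(id62) recv 24: drop; pos4(id92) recv 62: drop; pos5(id46) recv 92: fwd; pos6(id55) recv 46: drop; pos0(id20) recv 55: fwd
Round 2: pos3(id62) recv 98: fwd; pos6(id55) recv 92: fwd; pos1(id98) recv 55: drop
Round 3: pos4(id92) recv 98: fwd; pos0(id20) recv 92: fwd
Round 4: pos5(id46) recv 98: fwd; pos1(id98) recv 92: drop
Round 5: pos6(id55) recv 98: fwd
Round 6: pos0(id20) recv 98: fwd
Round 7: pos1(id98) recv 98: ELECTED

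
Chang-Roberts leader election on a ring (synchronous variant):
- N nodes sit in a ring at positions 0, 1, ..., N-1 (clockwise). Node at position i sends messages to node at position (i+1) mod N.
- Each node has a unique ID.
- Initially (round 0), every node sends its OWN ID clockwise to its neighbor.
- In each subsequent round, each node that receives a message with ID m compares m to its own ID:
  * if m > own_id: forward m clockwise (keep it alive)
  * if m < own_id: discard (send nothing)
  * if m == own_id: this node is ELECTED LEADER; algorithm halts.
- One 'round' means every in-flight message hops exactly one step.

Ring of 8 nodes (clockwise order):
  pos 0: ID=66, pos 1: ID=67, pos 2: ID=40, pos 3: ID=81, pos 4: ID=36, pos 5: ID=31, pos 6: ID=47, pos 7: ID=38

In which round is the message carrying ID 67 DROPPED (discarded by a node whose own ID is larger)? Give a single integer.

Round 1: pos1(id67) recv 66: drop; pos2(id40) recv 67: fwd; pos3(id81) recv 40: drop; pos4(id36) recv 81: fwd; pos5(id31) recv 36: fwd; pos6(id47) recv 31: drop; pos7(id38) recv 47: fwd; pos0(id66) recv 38: drop
Round 2: pos3(id81) recv 67: drop; pos5(id31) recv 81: fwd; pos6(id47) recv 36: drop; pos0(id66) recv 47: drop
Round 3: pos6(id47) recv 81: fwd
Round 4: pos7(id38) recv 81: fwd
Round 5: pos0(id66) recv 81: fwd
Round 6: pos1(id67) recv 81: fwd
Round 7: pos2(id40) recv 81: fwd
Round 8: pos3(id81) recv 81: ELECTED
Message ID 67 originates at pos 1; dropped at pos 3 in round 2

Answer: 2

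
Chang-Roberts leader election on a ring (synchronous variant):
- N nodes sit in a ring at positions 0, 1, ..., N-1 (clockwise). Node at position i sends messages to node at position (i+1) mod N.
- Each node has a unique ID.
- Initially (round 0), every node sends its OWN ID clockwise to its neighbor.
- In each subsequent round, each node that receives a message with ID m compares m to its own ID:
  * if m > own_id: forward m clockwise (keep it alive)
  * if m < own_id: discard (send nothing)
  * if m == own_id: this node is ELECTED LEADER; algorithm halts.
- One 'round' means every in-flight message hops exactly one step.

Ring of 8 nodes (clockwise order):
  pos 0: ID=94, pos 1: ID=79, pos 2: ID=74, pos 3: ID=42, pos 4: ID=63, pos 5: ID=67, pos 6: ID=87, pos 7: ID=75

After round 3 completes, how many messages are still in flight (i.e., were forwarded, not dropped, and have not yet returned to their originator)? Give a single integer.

Round 1: pos1(id79) recv 94: fwd; pos2(id74) recv 79: fwd; pos3(id42) recv 74: fwd; pos4(id63) recv 42: drop; pos5(id67) recv 63: drop; pos6(id87) recv 67: drop; pos7(id75) recv 87: fwd; pos0(id94) recv 75: drop
Round 2: pos2(id74) recv 94: fwd; pos3(id42) recv 79: fwd; pos4(id63) recv 74: fwd; pos0(id94) recv 87: drop
Round 3: pos3(id42) recv 94: fwd; pos4(id63) recv 79: fwd; pos5(id67) recv 74: fwd
After round 3: 3 messages still in flight

Answer: 3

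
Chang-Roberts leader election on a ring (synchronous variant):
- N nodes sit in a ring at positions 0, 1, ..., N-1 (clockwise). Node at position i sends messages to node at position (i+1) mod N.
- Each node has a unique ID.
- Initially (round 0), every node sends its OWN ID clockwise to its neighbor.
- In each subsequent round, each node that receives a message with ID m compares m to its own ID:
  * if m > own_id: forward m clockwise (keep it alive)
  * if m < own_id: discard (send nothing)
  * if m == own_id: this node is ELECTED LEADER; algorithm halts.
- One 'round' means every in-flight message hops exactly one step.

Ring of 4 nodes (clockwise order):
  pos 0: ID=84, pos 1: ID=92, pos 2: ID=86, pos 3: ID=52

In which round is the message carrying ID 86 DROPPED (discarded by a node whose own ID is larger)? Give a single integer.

Answer: 3

Derivation:
Round 1: pos1(id92) recv 84: drop; pos2(id86) recv 92: fwd; pos3(id52) recv 86: fwd; pos0(id84) recv 52: drop
Round 2: pos3(id52) recv 92: fwd; pos0(id84) recv 86: fwd
Round 3: pos0(id84) recv 92: fwd; pos1(id92) recv 86: drop
Round 4: pos1(id92) recv 92: ELECTED
Message ID 86 originates at pos 2; dropped at pos 1 in round 3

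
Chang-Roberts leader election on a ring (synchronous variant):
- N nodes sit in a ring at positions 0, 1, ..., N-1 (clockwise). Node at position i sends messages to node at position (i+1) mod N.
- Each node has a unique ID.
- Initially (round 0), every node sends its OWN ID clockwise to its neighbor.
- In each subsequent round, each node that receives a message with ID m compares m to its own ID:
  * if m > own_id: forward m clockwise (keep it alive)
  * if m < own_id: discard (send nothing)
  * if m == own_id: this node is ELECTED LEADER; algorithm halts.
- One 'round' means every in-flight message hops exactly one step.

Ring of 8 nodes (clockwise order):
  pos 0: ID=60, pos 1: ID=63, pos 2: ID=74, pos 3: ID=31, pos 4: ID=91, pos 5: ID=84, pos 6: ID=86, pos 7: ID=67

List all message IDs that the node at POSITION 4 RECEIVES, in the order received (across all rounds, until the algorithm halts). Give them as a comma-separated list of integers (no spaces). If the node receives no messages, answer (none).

Answer: 31,74,86,91

Derivation:
Round 1: pos1(id63) recv 60: drop; pos2(id74) recv 63: drop; pos3(id31) recv 74: fwd; pos4(id91) recv 31: drop; pos5(id84) recv 91: fwd; pos6(id86) recv 84: drop; pos7(id67) recv 86: fwd; pos0(id60) recv 67: fwd
Round 2: pos4(id91) recv 74: drop; pos6(id86) recv 91: fwd; pos0(id60) recv 86: fwd; pos1(id63) recv 67: fwd
Round 3: pos7(id67) recv 91: fwd; pos1(id63) recv 86: fwd; pos2(id74) recv 67: drop
Round 4: pos0(id60) recv 91: fwd; pos2(id74) recv 86: fwd
Round 5: pos1(id63) recv 91: fwd; pos3(id31) recv 86: fwd
Round 6: pos2(id74) recv 91: fwd; pos4(id91) recv 86: drop
Round 7: pos3(id31) recv 91: fwd
Round 8: pos4(id91) recv 91: ELECTED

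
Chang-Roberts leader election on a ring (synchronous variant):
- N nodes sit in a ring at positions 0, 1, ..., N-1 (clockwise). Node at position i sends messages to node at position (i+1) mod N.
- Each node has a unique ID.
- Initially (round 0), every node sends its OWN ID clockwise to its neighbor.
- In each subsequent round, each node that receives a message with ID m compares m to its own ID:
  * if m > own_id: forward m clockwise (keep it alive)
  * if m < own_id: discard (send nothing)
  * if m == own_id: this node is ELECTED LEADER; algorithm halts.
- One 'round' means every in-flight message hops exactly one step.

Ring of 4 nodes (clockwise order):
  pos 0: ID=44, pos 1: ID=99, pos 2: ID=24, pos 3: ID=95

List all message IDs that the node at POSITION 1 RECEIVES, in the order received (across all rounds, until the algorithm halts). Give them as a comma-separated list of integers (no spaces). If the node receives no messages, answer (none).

Round 1: pos1(id99) recv 44: drop; pos2(id24) recv 99: fwd; pos3(id95) recv 24: drop; pos0(id44) recv 95: fwd
Round 2: pos3(id95) recv 99: fwd; pos1(id99) recv 95: drop
Round 3: pos0(id44) recv 99: fwd
Round 4: pos1(id99) recv 99: ELECTED

Answer: 44,95,99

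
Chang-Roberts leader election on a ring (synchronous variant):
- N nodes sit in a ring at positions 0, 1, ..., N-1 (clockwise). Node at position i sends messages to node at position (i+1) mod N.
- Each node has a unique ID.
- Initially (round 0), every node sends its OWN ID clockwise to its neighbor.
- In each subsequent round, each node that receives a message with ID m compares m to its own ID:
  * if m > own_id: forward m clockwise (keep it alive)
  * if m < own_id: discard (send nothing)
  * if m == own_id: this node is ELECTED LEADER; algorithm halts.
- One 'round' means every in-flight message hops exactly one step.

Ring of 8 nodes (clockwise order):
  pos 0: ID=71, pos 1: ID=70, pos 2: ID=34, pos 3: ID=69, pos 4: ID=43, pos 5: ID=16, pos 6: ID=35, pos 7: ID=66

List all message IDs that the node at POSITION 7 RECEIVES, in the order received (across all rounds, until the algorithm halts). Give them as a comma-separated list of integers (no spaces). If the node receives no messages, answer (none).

Answer: 35,43,69,70,71

Derivation:
Round 1: pos1(id70) recv 71: fwd; pos2(id34) recv 70: fwd; pos3(id69) recv 34: drop; pos4(id43) recv 69: fwd; pos5(id16) recv 43: fwd; pos6(id35) recv 16: drop; pos7(id66) recv 35: drop; pos0(id71) recv 66: drop
Round 2: pos2(id34) recv 71: fwd; pos3(id69) recv 70: fwd; pos5(id16) recv 69: fwd; pos6(id35) recv 43: fwd
Round 3: pos3(id69) recv 71: fwd; pos4(id43) recv 70: fwd; pos6(id35) recv 69: fwd; pos7(id66) recv 43: drop
Round 4: pos4(id43) recv 71: fwd; pos5(id16) recv 70: fwd; pos7(id66) recv 69: fwd
Round 5: pos5(id16) recv 71: fwd; pos6(id35) recv 70: fwd; pos0(id71) recv 69: drop
Round 6: pos6(id35) recv 71: fwd; pos7(id66) recv 70: fwd
Round 7: pos7(id66) recv 71: fwd; pos0(id71) recv 70: drop
Round 8: pos0(id71) recv 71: ELECTED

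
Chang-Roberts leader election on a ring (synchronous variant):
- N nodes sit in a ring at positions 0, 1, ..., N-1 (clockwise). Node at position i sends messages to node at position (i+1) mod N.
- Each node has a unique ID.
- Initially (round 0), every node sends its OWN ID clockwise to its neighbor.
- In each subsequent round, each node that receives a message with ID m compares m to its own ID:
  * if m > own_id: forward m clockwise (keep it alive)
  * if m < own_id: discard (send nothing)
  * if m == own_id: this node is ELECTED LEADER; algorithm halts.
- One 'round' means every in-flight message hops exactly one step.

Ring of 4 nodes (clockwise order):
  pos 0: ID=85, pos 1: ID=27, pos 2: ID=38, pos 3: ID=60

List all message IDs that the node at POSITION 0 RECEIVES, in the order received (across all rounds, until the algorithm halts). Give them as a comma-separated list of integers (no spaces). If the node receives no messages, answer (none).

Round 1: pos1(id27) recv 85: fwd; pos2(id38) recv 27: drop; pos3(id60) recv 38: drop; pos0(id85) recv 60: drop
Round 2: pos2(id38) recv 85: fwd
Round 3: pos3(id60) recv 85: fwd
Round 4: pos0(id85) recv 85: ELECTED

Answer: 60,85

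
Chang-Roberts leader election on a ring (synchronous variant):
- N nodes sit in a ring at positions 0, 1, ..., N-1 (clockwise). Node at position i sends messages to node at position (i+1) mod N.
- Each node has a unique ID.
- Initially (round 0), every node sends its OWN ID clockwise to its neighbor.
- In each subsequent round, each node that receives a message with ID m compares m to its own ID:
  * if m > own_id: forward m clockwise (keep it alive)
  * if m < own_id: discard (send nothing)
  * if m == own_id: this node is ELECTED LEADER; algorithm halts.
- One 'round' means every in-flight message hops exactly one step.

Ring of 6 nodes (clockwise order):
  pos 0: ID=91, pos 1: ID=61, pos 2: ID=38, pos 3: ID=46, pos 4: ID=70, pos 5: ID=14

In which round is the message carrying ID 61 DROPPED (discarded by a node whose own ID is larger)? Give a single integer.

Answer: 3

Derivation:
Round 1: pos1(id61) recv 91: fwd; pos2(id38) recv 61: fwd; pos3(id46) recv 38: drop; pos4(id70) recv 46: drop; pos5(id14) recv 70: fwd; pos0(id91) recv 14: drop
Round 2: pos2(id38) recv 91: fwd; pos3(id46) recv 61: fwd; pos0(id91) recv 70: drop
Round 3: pos3(id46) recv 91: fwd; pos4(id70) recv 61: drop
Round 4: pos4(id70) recv 91: fwd
Round 5: pos5(id14) recv 91: fwd
Round 6: pos0(id91) recv 91: ELECTED
Message ID 61 originates at pos 1; dropped at pos 4 in round 3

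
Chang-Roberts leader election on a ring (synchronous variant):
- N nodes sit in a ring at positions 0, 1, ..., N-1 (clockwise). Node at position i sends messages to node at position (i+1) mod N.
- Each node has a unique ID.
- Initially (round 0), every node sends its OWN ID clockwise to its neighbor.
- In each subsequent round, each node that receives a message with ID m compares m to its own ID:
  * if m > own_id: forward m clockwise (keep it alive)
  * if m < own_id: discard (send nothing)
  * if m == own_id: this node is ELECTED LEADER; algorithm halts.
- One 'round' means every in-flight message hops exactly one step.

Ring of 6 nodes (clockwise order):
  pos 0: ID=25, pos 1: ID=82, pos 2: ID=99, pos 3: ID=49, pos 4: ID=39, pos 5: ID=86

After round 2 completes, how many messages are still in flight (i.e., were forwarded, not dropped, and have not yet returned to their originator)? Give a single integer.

Answer: 2

Derivation:
Round 1: pos1(id82) recv 25: drop; pos2(id99) recv 82: drop; pos3(id49) recv 99: fwd; pos4(id39) recv 49: fwd; pos5(id86) recv 39: drop; pos0(id25) recv 86: fwd
Round 2: pos4(id39) recv 99: fwd; pos5(id86) recv 49: drop; pos1(id82) recv 86: fwd
After round 2: 2 messages still in flight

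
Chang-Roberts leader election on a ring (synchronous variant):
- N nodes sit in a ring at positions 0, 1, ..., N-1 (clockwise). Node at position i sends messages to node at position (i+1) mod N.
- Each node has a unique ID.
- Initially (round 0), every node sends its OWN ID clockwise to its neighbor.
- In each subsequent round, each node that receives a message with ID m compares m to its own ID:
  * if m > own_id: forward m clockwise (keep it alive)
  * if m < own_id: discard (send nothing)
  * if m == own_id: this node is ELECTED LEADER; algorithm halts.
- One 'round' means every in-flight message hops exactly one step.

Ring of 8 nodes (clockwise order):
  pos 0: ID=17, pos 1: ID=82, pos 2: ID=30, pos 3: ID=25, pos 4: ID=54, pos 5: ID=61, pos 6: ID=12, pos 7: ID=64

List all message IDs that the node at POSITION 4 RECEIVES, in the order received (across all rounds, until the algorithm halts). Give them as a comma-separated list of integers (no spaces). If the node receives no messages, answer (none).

Round 1: pos1(id82) recv 17: drop; pos2(id30) recv 82: fwd; pos3(id25) recv 30: fwd; pos4(id54) recv 25: drop; pos5(id61) recv 54: drop; pos6(id12) recv 61: fwd; pos7(id64) recv 12: drop; pos0(id17) recv 64: fwd
Round 2: pos3(id25) recv 82: fwd; pos4(id54) recv 30: drop; pos7(id64) recv 61: drop; pos1(id82) recv 64: drop
Round 3: pos4(id54) recv 82: fwd
Round 4: pos5(id61) recv 82: fwd
Round 5: pos6(id12) recv 82: fwd
Round 6: pos7(id64) recv 82: fwd
Round 7: pos0(id17) recv 82: fwd
Round 8: pos1(id82) recv 82: ELECTED

Answer: 25,30,82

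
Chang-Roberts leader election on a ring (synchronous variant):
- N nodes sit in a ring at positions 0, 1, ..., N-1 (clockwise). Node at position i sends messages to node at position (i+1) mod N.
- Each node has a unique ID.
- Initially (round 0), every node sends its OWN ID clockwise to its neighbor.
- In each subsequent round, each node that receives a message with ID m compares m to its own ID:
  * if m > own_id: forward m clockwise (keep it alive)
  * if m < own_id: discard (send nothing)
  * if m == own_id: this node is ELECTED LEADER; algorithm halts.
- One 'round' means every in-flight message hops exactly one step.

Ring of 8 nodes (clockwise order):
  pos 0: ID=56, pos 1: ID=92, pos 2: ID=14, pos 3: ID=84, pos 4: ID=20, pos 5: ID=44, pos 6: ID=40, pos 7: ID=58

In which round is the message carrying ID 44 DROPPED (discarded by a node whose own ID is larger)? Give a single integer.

Round 1: pos1(id92) recv 56: drop; pos2(id14) recv 92: fwd; pos3(id84) recv 14: drop; pos4(id20) recv 84: fwd; pos5(id44) recv 20: drop; pos6(id40) recv 44: fwd; pos7(id58) recv 40: drop; pos0(id56) recv 58: fwd
Round 2: pos3(id84) recv 92: fwd; pos5(id44) recv 84: fwd; pos7(id58) recv 44: drop; pos1(id92) recv 58: drop
Round 3: pos4(id20) recv 92: fwd; pos6(id40) recv 84: fwd
Round 4: pos5(id44) recv 92: fwd; pos7(id58) recv 84: fwd
Round 5: pos6(id40) recv 92: fwd; pos0(id56) recv 84: fwd
Round 6: pos7(id58) recv 92: fwd; pos1(id92) recv 84: drop
Round 7: pos0(id56) recv 92: fwd
Round 8: pos1(id92) recv 92: ELECTED
Message ID 44 originates at pos 5; dropped at pos 7 in round 2

Answer: 2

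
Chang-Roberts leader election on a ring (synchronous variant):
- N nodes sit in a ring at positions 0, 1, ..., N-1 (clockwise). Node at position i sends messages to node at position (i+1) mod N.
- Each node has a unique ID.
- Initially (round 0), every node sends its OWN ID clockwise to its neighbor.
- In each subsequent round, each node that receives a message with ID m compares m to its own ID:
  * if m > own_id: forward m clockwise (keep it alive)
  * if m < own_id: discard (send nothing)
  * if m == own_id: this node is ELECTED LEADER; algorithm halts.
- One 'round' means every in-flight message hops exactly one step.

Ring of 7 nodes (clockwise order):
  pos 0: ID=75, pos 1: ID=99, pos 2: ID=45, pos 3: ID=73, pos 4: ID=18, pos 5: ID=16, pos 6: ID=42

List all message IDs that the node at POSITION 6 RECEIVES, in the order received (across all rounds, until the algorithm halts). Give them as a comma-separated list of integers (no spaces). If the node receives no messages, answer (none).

Round 1: pos1(id99) recv 75: drop; pos2(id45) recv 99: fwd; pos3(id73) recv 45: drop; pos4(id18) recv 73: fwd; pos5(id16) recv 18: fwd; pos6(id42) recv 16: drop; pos0(id75) recv 42: drop
Round 2: pos3(id73) recv 99: fwd; pos5(id16) recv 73: fwd; pos6(id42) recv 18: drop
Round 3: pos4(id18) recv 99: fwd; pos6(id42) recv 73: fwd
Round 4: pos5(id16) recv 99: fwd; pos0(id75) recv 73: drop
Round 5: pos6(id42) recv 99: fwd
Round 6: pos0(id75) recv 99: fwd
Round 7: pos1(id99) recv 99: ELECTED

Answer: 16,18,73,99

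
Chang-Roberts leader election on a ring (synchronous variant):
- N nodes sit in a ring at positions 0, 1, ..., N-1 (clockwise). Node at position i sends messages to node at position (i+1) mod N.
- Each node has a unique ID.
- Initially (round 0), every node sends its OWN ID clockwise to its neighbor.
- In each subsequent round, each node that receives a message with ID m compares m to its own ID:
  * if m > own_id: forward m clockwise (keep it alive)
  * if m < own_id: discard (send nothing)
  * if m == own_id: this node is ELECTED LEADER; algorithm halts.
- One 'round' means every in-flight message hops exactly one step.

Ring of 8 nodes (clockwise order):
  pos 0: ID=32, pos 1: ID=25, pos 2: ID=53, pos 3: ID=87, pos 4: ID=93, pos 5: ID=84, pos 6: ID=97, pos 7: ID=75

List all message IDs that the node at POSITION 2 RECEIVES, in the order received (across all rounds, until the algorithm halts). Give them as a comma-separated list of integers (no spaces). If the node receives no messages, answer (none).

Round 1: pos1(id25) recv 32: fwd; pos2(id53) recv 25: drop; pos3(id87) recv 53: drop; pos4(id93) recv 87: drop; pos5(id84) recv 93: fwd; pos6(id97) recv 84: drop; pos7(id75) recv 97: fwd; pos0(id32) recv 75: fwd
Round 2: pos2(id53) recv 32: drop; pos6(id97) recv 93: drop; pos0(id32) recv 97: fwd; pos1(id25) recv 75: fwd
Round 3: pos1(id25) recv 97: fwd; pos2(id53) recv 75: fwd
Round 4: pos2(id53) recv 97: fwd; pos3(id87) recv 75: drop
Round 5: pos3(id87) recv 97: fwd
Round 6: pos4(id93) recv 97: fwd
Round 7: pos5(id84) recv 97: fwd
Round 8: pos6(id97) recv 97: ELECTED

Answer: 25,32,75,97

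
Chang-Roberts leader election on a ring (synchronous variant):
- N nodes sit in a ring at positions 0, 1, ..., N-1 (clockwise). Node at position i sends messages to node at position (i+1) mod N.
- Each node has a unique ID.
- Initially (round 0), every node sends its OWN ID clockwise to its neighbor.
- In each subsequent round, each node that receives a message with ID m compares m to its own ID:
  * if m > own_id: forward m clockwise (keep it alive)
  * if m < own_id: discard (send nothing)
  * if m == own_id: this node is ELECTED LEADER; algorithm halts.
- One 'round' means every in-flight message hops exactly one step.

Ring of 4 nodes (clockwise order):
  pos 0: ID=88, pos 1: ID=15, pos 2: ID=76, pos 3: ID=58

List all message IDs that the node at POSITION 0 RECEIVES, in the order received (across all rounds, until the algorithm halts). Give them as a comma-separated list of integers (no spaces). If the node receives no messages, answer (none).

Round 1: pos1(id15) recv 88: fwd; pos2(id76) recv 15: drop; pos3(id58) recv 76: fwd; pos0(id88) recv 58: drop
Round 2: pos2(id76) recv 88: fwd; pos0(id88) recv 76: drop
Round 3: pos3(id58) recv 88: fwd
Round 4: pos0(id88) recv 88: ELECTED

Answer: 58,76,88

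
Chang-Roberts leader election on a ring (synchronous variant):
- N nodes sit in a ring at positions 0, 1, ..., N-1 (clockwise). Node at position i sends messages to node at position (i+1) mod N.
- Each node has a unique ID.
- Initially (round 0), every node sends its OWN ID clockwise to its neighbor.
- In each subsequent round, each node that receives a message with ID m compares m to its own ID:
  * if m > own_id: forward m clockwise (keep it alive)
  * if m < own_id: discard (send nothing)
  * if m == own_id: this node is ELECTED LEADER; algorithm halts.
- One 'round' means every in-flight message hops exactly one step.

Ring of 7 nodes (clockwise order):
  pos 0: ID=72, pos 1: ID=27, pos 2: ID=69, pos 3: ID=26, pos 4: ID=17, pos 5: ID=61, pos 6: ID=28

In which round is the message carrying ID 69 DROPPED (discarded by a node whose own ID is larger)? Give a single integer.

Round 1: pos1(id27) recv 72: fwd; pos2(id69) recv 27: drop; pos3(id26) recv 69: fwd; pos4(id17) recv 26: fwd; pos5(id61) recv 17: drop; pos6(id28) recv 61: fwd; pos0(id72) recv 28: drop
Round 2: pos2(id69) recv 72: fwd; pos4(id17) recv 69: fwd; pos5(id61) recv 26: drop; pos0(id72) recv 61: drop
Round 3: pos3(id26) recv 72: fwd; pos5(id61) recv 69: fwd
Round 4: pos4(id17) recv 72: fwd; pos6(id28) recv 69: fwd
Round 5: pos5(id61) recv 72: fwd; pos0(id72) recv 69: drop
Round 6: pos6(id28) recv 72: fwd
Round 7: pos0(id72) recv 72: ELECTED
Message ID 69 originates at pos 2; dropped at pos 0 in round 5

Answer: 5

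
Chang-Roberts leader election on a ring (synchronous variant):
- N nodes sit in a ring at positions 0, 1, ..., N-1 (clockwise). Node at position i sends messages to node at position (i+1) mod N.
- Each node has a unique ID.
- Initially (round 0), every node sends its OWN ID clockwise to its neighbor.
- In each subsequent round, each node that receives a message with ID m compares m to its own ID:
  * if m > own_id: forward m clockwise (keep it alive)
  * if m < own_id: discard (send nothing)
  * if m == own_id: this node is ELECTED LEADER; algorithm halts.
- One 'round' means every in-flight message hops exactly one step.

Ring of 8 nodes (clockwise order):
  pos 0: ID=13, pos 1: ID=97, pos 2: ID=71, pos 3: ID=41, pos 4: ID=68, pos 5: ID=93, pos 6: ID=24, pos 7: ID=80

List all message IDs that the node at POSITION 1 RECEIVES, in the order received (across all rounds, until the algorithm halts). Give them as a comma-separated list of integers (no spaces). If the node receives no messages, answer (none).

Answer: 13,80,93,97

Derivation:
Round 1: pos1(id97) recv 13: drop; pos2(id71) recv 97: fwd; pos3(id41) recv 71: fwd; pos4(id68) recv 41: drop; pos5(id93) recv 68: drop; pos6(id24) recv 93: fwd; pos7(id80) recv 24: drop; pos0(id13) recv 80: fwd
Round 2: pos3(id41) recv 97: fwd; pos4(id68) recv 71: fwd; pos7(id80) recv 93: fwd; pos1(id97) recv 80: drop
Round 3: pos4(id68) recv 97: fwd; pos5(id93) recv 71: drop; pos0(id13) recv 93: fwd
Round 4: pos5(id93) recv 97: fwd; pos1(id97) recv 93: drop
Round 5: pos6(id24) recv 97: fwd
Round 6: pos7(id80) recv 97: fwd
Round 7: pos0(id13) recv 97: fwd
Round 8: pos1(id97) recv 97: ELECTED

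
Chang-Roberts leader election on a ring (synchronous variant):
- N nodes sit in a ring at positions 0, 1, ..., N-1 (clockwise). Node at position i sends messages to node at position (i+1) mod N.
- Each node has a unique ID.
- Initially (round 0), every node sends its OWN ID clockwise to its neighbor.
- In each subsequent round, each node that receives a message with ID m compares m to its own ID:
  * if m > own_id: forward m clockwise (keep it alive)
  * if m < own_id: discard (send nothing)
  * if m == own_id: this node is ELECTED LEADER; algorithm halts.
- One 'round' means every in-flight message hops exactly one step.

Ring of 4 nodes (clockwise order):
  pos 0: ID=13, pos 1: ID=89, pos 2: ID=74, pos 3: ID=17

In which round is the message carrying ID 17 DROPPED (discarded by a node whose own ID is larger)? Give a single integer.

Round 1: pos1(id89) recv 13: drop; pos2(id74) recv 89: fwd; pos3(id17) recv 74: fwd; pos0(id13) recv 17: fwd
Round 2: pos3(id17) recv 89: fwd; pos0(id13) recv 74: fwd; pos1(id89) recv 17: drop
Round 3: pos0(id13) recv 89: fwd; pos1(id89) recv 74: drop
Round 4: pos1(id89) recv 89: ELECTED
Message ID 17 originates at pos 3; dropped at pos 1 in round 2

Answer: 2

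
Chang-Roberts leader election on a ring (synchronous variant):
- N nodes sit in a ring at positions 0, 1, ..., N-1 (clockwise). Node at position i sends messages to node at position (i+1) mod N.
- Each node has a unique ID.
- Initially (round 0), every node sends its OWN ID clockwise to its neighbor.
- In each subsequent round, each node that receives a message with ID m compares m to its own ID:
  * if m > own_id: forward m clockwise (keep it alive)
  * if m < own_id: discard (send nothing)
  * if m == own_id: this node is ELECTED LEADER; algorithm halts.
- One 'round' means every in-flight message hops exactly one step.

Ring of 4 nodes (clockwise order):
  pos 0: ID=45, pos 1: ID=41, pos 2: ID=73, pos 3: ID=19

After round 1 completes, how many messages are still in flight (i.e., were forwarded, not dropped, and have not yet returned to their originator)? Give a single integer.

Round 1: pos1(id41) recv 45: fwd; pos2(id73) recv 41: drop; pos3(id19) recv 73: fwd; pos0(id45) recv 19: drop
After round 1: 2 messages still in flight

Answer: 2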